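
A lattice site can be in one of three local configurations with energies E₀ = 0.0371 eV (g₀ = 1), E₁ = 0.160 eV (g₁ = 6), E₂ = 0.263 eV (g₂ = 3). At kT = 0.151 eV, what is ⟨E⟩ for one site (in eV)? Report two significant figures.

Eᵢ/kT = 0.2457, 1.060, 1.742.
Z = Σ gᵢe^(−Eᵢ/kT) = 1·e^(−0.2457) + 6·e^(−1.060) + 3·e^(−1.742) = 0.7822 + 2.079 + 0.5255 = 3.387.
⟨E⟩ = Σ Eᵢ gᵢe^(−Eᵢ/kT) / Z = (0.0371·0.7822 + 0.160·2.079 + 0.263·0.5255) / 3.387 = 0.15 eV.

0.15 eV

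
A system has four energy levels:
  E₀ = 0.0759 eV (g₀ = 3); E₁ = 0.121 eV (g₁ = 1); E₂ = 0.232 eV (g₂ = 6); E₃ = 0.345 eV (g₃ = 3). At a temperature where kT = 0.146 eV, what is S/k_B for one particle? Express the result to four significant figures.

Eᵢ/kT = 0.519863, 0.828767, 1.58904, 2.36301.
Z = Σ gᵢe^(−Eᵢ/kT) = 3·e^(−0.519863) + 1·e^(−0.828767) + 6·e^(−1.58904) + 3·e^(−2.36301) = 1.78381 + 0.436587 + 1.22473 + 0.282409 = 3.72754.
⟨E⟩ = Σ EᵢPᵢ = 0.152859 eV.
S/k_B = ln Z + ⟨E⟩/kT = ln(3.72754) + 0.152859/0.146 = 1.31575 + 1.04698 = 2.363.

2.363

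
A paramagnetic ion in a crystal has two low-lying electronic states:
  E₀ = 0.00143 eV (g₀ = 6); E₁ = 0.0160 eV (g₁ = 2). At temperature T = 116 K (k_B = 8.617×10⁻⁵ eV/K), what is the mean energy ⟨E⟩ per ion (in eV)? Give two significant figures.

k_BT = 8.617×10⁻⁵ × 116 K = 0.009996 eV.
Eᵢ/kT = 0.1431, 1.601.
Z = Σ gᵢe^(−Eᵢ/kT) = 6·e^(−0.1431) + 2·e^(−1.601) = 5.200 + 0.4034 = 5.603.
⟨E⟩ = Σ Eᵢ gᵢe^(−Eᵢ/kT) / Z = (0.00143·5.200 + 0.0160·0.4034) / 5.603 = 0.0025 eV.

0.0025 eV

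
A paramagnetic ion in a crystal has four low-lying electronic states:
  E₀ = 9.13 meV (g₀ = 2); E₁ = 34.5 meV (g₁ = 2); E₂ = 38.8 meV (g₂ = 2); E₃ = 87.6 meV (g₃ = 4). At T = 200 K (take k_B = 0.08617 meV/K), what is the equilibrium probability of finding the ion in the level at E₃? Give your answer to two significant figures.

k_BT = 0.08617 × 200 K = 17.23 meV.
Eᵢ/kT = 0.5299, 2.002, 2.252, 5.084.
Z = Σ gᵢe^(−Eᵢ/kT) = 2·e^(−0.5299) + 2·e^(−2.002) + 2·e^(−2.252) + 4·e^(−5.084) = 1.177 + 0.2701 + 0.2104 + 0.02478 = 1.682.
P₃ = g₃ e^(−E₃/kT) / Z = 0.02478/1.682 = 0.015.

0.015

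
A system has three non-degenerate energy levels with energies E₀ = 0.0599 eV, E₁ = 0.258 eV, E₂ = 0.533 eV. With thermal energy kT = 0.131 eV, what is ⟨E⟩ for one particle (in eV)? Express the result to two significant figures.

Eᵢ/kT = 0.4573, 1.969, 4.069.
Z = Σ e^(−Eᵢ/kT) = e^(−0.4573) + e^(−1.969) + e^(−4.069) = 0.6330 + 0.1396 + 0.01709 = 0.7897.
⟨E⟩ = Σ Eᵢ e^(−Eᵢ/kT) / Z = (0.0599·0.6330 + 0.258·0.1396 + 0.533·0.01709) / 0.7897 = 0.11 eV.

0.11 eV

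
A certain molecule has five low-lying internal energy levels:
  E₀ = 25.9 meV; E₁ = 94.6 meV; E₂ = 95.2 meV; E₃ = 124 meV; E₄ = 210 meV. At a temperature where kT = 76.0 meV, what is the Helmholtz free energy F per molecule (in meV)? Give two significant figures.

-33 meV

Eᵢ/kT = 0.3408, 1.245, 1.253, 1.632, 2.763.
Z = Σ e^(−Eᵢ/kT) = e^(−0.3408) + e^(−1.245) + e^(−1.253) + e^(−1.632) + e^(−2.763) = 0.7112 + 0.2879 + 0.2856 + 0.1955 + 0.06310 = 1.543.
F = −kT ln Z = −76.0 × ln(1.543) = −76.0 × 0.4337 = -33 meV.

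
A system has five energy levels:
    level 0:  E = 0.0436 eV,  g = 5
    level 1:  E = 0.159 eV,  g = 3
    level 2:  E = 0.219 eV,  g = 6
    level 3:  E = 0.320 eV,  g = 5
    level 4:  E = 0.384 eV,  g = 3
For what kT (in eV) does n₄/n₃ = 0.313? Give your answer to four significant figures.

0.09835 eV

n₄/n₃ = (g₄/g₃) exp[−(E₄−E₃)/kT] = 0.313.
⇒ (E₄−E₃)/kT = ln((3/5)/0.313) = ln(1.91693) = 0.650725.
kT = 0.064 eV / 0.650725 = 0.09835 eV.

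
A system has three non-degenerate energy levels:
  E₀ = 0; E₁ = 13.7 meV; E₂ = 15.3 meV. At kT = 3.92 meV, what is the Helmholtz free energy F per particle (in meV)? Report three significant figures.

-0.193 meV

Eᵢ/kT = 0, 3.4949, 3.9031.
Z = Σ e^(−Eᵢ/kT) = e^(−0) + e^(−3.4949) + e^(−3.9031) = 1.0000 + 0.030352 + 0.020179 = 1.0505.
F = −kT ln Z = −3.92 × ln(1.0505) = −3.92 × 0.049266 = -0.193 meV.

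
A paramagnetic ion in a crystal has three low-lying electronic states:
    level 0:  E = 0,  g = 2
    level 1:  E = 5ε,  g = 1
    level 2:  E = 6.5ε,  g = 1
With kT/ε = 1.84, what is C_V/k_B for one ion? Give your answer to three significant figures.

0.389

Eᵢ/kT = 0, 2.7174, 3.5326.
Z = Σ gᵢe^(−Eᵢ/kT) = 2·e^(−0) + 1·e^(−2.7174) + 1·e^(−3.5326) = 2.0000 + 0.066046 + 0.029229 = 2.0953.
⟨E⟩ = 0.24828 ε, ⟨E²⟩ = 1.3774 ε².
C_V/k_B = (⟨E²⟩ − ⟨E⟩²)/(kT)² = (1.3774 − 0.061643)/3.3856 = 0.389.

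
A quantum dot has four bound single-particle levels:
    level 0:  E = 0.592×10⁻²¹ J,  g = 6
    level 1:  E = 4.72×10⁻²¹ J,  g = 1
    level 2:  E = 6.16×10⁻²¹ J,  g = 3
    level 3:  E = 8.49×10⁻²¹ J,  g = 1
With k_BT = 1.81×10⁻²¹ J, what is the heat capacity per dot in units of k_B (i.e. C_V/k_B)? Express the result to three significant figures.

Eᵢ/kT = 0.32707, 2.6077, 3.4033, 4.6906.
Z = Σ gᵢe^(−Eᵢ/kT) = 6·e^(−0.32707) + 1·e^(−2.6077) + 3·e^(−3.4033) + 1·e^(−4.6906) = 4.3262 + 0.073704 + 0.099790 + 0.0091812 = 4.5089.
⟨E⟩ = 0.79879, ⟨E²⟩ = 1.6870.
C_V/k_B = (⟨E²⟩ − ⟨E⟩²)/(kT)² = (1.6870 − 0.63807)/3.2761 = 0.320.

0.320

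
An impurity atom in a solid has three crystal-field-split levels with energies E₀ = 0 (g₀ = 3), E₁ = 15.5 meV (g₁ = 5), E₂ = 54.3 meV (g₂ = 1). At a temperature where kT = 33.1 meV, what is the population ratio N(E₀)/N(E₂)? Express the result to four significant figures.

n₀/n₂ = (g₀/g₂) exp[−(E₀−E₂)/kT] = (3/1) × exp(−(-54.3 meV)/(33.1 meV)) = (3/1) × exp(1.64048) = 15.47.

15.47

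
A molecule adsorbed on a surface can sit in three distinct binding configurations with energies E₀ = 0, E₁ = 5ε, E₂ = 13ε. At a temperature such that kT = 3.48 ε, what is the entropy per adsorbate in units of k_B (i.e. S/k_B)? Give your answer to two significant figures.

Eᵢ/kT = 0, 1.437, 3.736.
Z = Σ e^(−Eᵢ/kT) = e^(−0) + e^(−1.437) + e^(−3.736) = 1.000 + 0.2376 + 0.02385 = 1.261.
⟨E⟩ = Σ EᵢPᵢ = 1.188 ε.
S/k_B = ln Z + ⟨E⟩/kT = ln(1.261) + 1.188/3.48 = 0.2319 + 0.3414 = 0.57.

0.57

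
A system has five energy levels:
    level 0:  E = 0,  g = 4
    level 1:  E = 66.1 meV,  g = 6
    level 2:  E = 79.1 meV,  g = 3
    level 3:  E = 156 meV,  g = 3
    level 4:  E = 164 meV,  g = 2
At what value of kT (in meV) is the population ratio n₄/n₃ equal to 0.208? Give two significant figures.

n₄/n₃ = (g₄/g₃) exp[−(E₄−E₃)/kT] = 0.208.
⇒ (E₄−E₃)/kT = ln((2/3)/0.208) = ln(3.205) = 1.165.
kT = 8 meV / 1.165 = 6.9 meV.

6.9 meV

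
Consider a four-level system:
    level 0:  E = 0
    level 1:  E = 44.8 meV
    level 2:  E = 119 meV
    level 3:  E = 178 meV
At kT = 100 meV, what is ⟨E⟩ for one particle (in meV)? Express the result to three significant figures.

44.9 meV

Eᵢ/kT = 0, 0.44800, 1.1900, 1.7800.
Z = Σ e^(−Eᵢ/kT) = e^(−0) + e^(−0.44800) + e^(−1.1900) + e^(−1.7800) = 1.0000 + 0.63890 + 0.30422 + 0.16864 = 2.1118.
⟨E⟩ = Σ Eᵢ e^(−Eᵢ/kT) / Z = (0·1.0000 + 44.8·0.63890 + 119·0.30422 + 178·0.16864) / 2.1118 = 44.9 meV.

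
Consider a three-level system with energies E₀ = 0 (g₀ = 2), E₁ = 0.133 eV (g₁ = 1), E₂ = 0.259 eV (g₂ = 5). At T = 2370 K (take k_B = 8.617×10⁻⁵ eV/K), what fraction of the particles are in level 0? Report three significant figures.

0.509

k_BT = 8.617×10⁻⁵ × 2370 K = 0.20422 eV.
Eᵢ/kT = 0, 0.65126, 1.2682.
Z = Σ gᵢe^(−Eᵢ/kT) = 2·e^(−0) + 1·e^(−0.65126) + 5·e^(−1.2682) = 2.0000 + 0.52139 + 1.4067 = 3.9281.
P₀ = g₀ e^(−E₀/kT) / Z = 2.0000/3.9281 = 0.509.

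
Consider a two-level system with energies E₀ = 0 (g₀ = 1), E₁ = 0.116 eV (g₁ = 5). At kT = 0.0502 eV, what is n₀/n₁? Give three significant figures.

2.02

n₀/n₁ = (g₀/g₁) exp[−(E₀−E₁)/kT] = (1/5) × exp(−(-0.116 eV)/(0.0502 eV)) = (1/5) × exp(2.3108) = 2.02.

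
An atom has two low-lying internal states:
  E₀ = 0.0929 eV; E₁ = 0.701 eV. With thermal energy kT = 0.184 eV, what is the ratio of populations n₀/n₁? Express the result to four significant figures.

27.25

n₀/n₁ = exp[−(E₀−E₁)/kT] = exp(−(-0.6081 eV)/(0.184 eV)) = exp(3.30489) = 27.25.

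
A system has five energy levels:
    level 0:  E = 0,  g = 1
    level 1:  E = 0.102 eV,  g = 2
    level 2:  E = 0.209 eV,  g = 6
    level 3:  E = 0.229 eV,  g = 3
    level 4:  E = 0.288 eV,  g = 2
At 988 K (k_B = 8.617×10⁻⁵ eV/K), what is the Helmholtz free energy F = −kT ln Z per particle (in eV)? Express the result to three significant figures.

k_BT = 8.617×10⁻⁵ × 988 K = 0.085136 eV.
Eᵢ/kT = 0, 1.1981, 2.4549, 2.6898, 3.3828.
Z = Σ gᵢe^(−Eᵢ/kT) = 1·e^(−0) + 2·e^(−1.1981) + 6·e^(−2.4549) + 3·e^(−2.6898) + 2·e^(−3.3828) = 1.0000 + 0.60353 + 0.51523 + 0.20368 + 0.067905 = 2.3903.
F = −kT ln Z = −0.085136 × ln(2.3903) = −0.085136 × 0.87142 = -0.0742 eV.

-0.0742 eV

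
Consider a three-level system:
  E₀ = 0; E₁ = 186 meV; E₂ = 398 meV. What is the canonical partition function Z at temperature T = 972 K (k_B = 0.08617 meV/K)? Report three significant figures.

k_BT = 0.08617 × 972 K = 83.757 meV.
Eᵢ/kT = 0, 2.2207, 4.7518.
Z = Σ e^(−Eᵢ/kT) = e^(−0) + e^(−2.2207) + e^(−4.7518) = 1.0000 + 0.10853 + 0.0086361 = 1.1172.

Z = 1.12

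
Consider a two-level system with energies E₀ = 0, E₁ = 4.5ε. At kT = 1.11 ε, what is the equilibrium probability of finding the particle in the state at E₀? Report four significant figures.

Eᵢ/kT = 0, 4.05405.
Z = Σ e^(−Eᵢ/kT) = e^(−0) + e^(−4.05405) = 1.00000 + 0.0173520 = 1.01735.
P₀ = e^(−E₀/kT) / Z = 1.00000/1.01735 = 0.9829.

0.9829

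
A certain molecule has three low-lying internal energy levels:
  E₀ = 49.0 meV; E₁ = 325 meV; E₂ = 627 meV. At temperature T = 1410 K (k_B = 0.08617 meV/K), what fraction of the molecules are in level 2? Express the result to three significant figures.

k_BT = 0.08617 × 1410 K = 121.50 meV.
Eᵢ/kT = 0.40329, 2.6749, 5.1605.
Z = Σ e^(−Eᵢ/kT) = e^(−0.40329) + e^(−2.6749) + e^(−5.1605) = 0.66812 + 0.068914 + 0.0057388 = 0.74277.
P₂ = e^(−E₂/kT) / Z = 0.0057388/0.74277 = 0.00773.

0.00773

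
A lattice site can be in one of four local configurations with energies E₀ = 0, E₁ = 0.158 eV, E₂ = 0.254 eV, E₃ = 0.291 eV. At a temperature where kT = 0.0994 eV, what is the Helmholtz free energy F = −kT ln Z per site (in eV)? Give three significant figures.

Eᵢ/kT = 0, 1.5895, 2.5553, 2.9276.
Z = Σ e^(−Eᵢ/kT) = e^(−0) + e^(−1.5895) + e^(−2.5553) + e^(−2.9276) = 1.0000 + 0.20403 + 0.077669 + 0.053525 = 1.3352.
F = −kT ln Z = −0.0994 × ln(1.3352) = −0.0994 × 0.28908 = -0.0287 eV.

-0.0287 eV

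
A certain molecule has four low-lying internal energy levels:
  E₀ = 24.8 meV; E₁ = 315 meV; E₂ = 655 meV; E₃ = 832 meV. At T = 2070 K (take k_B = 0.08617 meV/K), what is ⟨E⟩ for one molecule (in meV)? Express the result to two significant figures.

93 meV

k_BT = 0.08617 × 2070 K = 178.4 meV.
Eᵢ/kT = 0.1390, 1.766, 3.672, 4.664.
Z = Σ e^(−Eᵢ/kT) = e^(−0.1390) + e^(−1.766) + e^(−3.672) + e^(−4.664) = 0.8702 + 0.1710 + 0.02543 + 0.009429 = 1.076.
⟨E⟩ = Σ Eᵢ e^(−Eᵢ/kT) / Z = (24.8·0.8702 + 315·0.1710 + 655·0.02543 + 832·0.009429) / 1.076 = 93 meV.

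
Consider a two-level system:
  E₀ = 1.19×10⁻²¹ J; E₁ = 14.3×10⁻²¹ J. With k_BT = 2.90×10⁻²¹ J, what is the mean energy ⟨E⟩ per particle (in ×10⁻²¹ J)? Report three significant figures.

Eᵢ/kT = 0.41034, 4.9310.
Z = Σ e^(−Eᵢ/kT) = e^(−0.41034) + e^(−4.9310) = 0.66342 + 0.0072193 = 0.67064.
⟨E⟩ = Σ Eᵢ e^(−Eᵢ/kT) / Z = (1.19·0.66342 + 14.3·0.0072193) / 0.67064 = 1.33 ×10⁻²¹ J.

1.33 ×10⁻²¹ J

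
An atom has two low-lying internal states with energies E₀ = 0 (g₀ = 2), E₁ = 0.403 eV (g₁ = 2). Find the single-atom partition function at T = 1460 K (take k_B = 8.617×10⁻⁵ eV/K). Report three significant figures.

k_BT = 8.617×10⁻⁵ × 1460 K = 0.12581 eV.
Eᵢ/kT = 0, 3.2032.
Z = Σ gᵢe^(−Eᵢ/kT) = 2·e^(−0) + 2·e^(−3.2032) = 2.0000 + 0.081264 = 2.0813.

Z = 2.08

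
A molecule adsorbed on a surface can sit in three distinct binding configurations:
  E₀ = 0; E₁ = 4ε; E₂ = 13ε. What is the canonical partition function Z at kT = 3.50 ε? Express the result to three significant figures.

Eᵢ/kT = 0, 1.1429, 3.7143.
Z = Σ e^(−Eᵢ/kT) = e^(−0) + e^(−1.1429) + e^(−3.7143) = 1.0000 + 0.31889 + 0.024372 = 1.3433.

Z = 1.34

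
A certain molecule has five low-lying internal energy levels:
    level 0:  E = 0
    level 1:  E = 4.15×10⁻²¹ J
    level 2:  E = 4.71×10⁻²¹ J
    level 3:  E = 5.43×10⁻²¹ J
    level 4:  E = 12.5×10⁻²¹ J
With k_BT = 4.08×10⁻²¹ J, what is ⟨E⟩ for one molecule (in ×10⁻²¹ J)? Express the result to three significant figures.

Eᵢ/kT = 0, 1.0172, 1.1544, 1.3309, 3.0637.
Z = Σ e^(−Eᵢ/kT) = e^(−0) + e^(−1.0172) + e^(−1.1544) + e^(−1.3309) + e^(−3.0637) = 1.0000 + 0.36161 + 0.31525 + 0.26424 + 0.046715 = 1.9878.
⟨E⟩ = Σ Eᵢ e^(−Eᵢ/kT) / Z = (0·1.0000 + 4.15·0.36161 + 4.71·0.31525 + 5.43·0.26424 + 12.5·0.046715) / 1.9878 = 2.52 ×10⁻²¹ J.

2.52 ×10⁻²¹ J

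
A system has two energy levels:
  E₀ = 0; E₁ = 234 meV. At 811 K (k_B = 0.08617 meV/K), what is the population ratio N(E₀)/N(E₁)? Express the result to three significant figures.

28.5

k_BT = 0.08617 × 811 K = 69.884 meV.
n₀/n₁ = exp[−(E₀−E₁)/kT] = exp(−(-234 meV)/(69.884 meV)) = exp(3.3484) = 28.5.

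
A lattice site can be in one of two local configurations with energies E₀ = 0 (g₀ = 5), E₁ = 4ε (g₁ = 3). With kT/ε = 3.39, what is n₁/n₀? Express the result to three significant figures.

n₁/n₀ = (g₁/g₀) exp[−(E₁−E₀)/kT] = (3/5) × exp(−(4ε)/(3.39ε)) = (3/5) × exp(-1.1799) = 0.184.

0.184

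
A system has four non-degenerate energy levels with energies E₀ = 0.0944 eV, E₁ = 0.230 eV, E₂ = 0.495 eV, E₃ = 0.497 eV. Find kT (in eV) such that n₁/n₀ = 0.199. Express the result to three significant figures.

n₁/n₀ = exp[−(E₁−E₀)/kT] = 0.199.
⇒ (E₁−E₀)/kT = ln(1/0.199) = ln(5.0251) = 1.6144.
kT = 0.1356 eV / 1.6144 = 0.0840 eV.

0.0840 eV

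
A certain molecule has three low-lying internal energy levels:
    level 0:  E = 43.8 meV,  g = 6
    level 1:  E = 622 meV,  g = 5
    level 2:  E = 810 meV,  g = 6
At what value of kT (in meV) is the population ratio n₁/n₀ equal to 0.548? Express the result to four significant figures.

n₁/n₀ = (g₁/g₀) exp[−(E₁−E₀)/kT] = 0.548.
⇒ (E₁−E₀)/kT = ln((5/6)/0.548) = ln(1.52068) = 0.419158.
kT = 578.2 meV / 0.419158 = 1379 meV.

1379 meV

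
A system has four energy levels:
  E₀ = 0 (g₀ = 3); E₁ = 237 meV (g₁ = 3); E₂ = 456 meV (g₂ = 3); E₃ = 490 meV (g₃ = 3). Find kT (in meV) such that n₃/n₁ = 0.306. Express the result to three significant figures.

n₃/n₁ = (g₃/g₁) exp[−(E₃−E₁)/kT] = 0.306.
⇒ (E₃−E₁)/kT = ln((3/3)/0.306) = ln(3.2680) = 1.1842.
kT = 253 meV / 1.1842 = 214 meV.

214 meV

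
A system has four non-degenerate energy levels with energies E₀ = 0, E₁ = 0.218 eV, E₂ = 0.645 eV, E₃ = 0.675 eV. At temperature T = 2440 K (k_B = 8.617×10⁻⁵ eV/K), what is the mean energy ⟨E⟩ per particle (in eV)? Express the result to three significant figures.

0.0933 eV

k_BT = 8.617×10⁻⁵ × 2440 K = 0.21025 eV.
Eᵢ/kT = 0, 1.0369, 3.0678, 3.2105.
Z = Σ e^(−Eᵢ/kT) = e^(−0) + e^(−1.0369) + e^(−3.0678) + e^(−3.2105) = 1.0000 + 0.35455 + 0.046523 + 0.040336 = 1.4414.
⟨E⟩ = Σ Eᵢ e^(−Eᵢ/kT) / Z = (0·1.0000 + 0.218·0.35455 + 0.645·0.046523 + 0.675·0.040336) / 1.4414 = 0.0933 eV.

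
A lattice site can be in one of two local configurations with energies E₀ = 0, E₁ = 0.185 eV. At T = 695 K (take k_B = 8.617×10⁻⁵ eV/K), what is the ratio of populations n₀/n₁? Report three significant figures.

k_BT = 8.617×10⁻⁵ × 695 K = 0.059888 eV.
n₀/n₁ = exp[−(E₀−E₁)/kT] = exp(−(-0.185 eV)/(0.059888 eV)) = exp(3.0891) = 22.0.

22.0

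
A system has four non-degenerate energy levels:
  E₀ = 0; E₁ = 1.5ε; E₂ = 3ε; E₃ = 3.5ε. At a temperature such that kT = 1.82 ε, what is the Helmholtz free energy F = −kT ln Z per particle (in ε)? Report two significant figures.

-1.0 ε

Eᵢ/kT = 0, 0.8242, 1.648, 1.923.
Z = Σ e^(−Eᵢ/kT) = e^(−0) + e^(−0.8242) + e^(−1.648) + e^(−1.923) = 1.000 + 0.4386 + 0.1924 + 0.1462 = 1.777.
F = −kT ln Z = −1.82 × ln(1.777) = −1.82 × 0.5749 = -1.0 ε.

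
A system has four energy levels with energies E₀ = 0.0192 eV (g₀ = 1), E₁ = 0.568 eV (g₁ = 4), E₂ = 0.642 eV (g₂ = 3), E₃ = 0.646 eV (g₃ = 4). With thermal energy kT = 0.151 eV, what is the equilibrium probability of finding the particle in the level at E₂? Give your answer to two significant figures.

0.040

Eᵢ/kT = 0.1272, 3.762, 4.252, 4.278.
Z = Σ gᵢe^(−Eᵢ/kT) = 1·e^(−0.1272) + 4·e^(−3.762) + 3·e^(−4.252) + 4·e^(−4.278) = 0.8806 + 0.09295 + 0.04271 + 0.05548 = 1.072.
P₂ = g₂ e^(−E₂/kT) / Z = 0.04271/1.072 = 0.040.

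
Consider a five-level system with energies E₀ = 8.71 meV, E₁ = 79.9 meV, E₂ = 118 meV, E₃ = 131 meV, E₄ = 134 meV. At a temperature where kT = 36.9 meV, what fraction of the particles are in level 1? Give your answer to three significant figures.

0.115

Eᵢ/kT = 0.23604, 2.1653, 3.1978, 3.5501, 3.6314.
Z = Σ e^(−Eᵢ/kT) = e^(−0.23604) + e^(−2.1653) + e^(−3.1978) + e^(−3.5501) + e^(−3.6314) = 0.78975 + 0.11472 + 0.040852 + 0.028722 + 0.026479 = 1.0005.
P₁ = e^(−E₁/kT) / Z = 0.11472/1.0005 = 0.115.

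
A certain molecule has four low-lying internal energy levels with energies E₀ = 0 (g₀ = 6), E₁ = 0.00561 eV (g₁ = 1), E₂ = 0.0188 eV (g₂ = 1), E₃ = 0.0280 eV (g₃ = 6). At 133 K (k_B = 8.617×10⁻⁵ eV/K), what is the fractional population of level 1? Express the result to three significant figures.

0.0836

k_BT = 8.617×10⁻⁵ × 133 K = 0.011461 eV.
Eᵢ/kT = 0, 0.48949, 1.6403, 2.4431.
Z = Σ gᵢe^(−Eᵢ/kT) = 6·e^(−0) + 1·e^(−0.48949) + 1·e^(−1.6403) + 6·e^(−2.4431) = 6.0000 + 0.61294 + 0.19392 + 0.52135 = 7.3282.
P₁ = g₁ e^(−E₁/kT) / Z = 0.61294/7.3282 = 0.0836.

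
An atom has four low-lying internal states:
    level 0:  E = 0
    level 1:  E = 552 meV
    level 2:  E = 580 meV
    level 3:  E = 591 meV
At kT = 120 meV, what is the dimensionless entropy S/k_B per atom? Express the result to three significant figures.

Eᵢ/kT = 0, 4.6000, 4.8333, 4.9250.
Z = Σ e^(−Eᵢ/kT) = e^(−0) + e^(−4.6000) + e^(−4.8333) + e^(−4.9250) = 1.0000 + 0.010052 + 0.0079602 + 0.0072627 = 1.0253.
⟨E⟩ = Σ EᵢPᵢ = 14.101 meV.
S/k_B = ln Z + ⟨E⟩/kT = ln(1.0253) + 14.101/120 = 0.024985 + 0.11751 = 0.142.

0.142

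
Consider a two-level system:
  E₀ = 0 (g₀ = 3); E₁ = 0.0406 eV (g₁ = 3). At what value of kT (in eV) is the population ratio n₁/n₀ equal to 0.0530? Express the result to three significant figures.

0.0138 eV

n₁/n₀ = (g₁/g₀) exp[−(E₁−E₀)/kT] = 0.0530.
⇒ (E₁−E₀)/kT = ln((3/3)/0.0530) = ln(18.868) = 2.9375.
kT = 0.0406 eV / 2.9375 = 0.0138 eV.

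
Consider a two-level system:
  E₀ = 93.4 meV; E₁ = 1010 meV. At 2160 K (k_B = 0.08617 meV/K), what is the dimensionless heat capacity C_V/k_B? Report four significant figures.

k_BT = 0.08617 × 2160 K = 186.127 meV.
Eᵢ/kT = 0.501808, 5.42640.
Z = Σ e^(−Eᵢ/kT) = e^(−0.501808) + e^(−5.42640) = 0.605435 + 0.00439890 = 0.609834.
⟨E⟩ = 100.012 meV, ⟨E²⟩ = 16018.9 meV².
C_V/k_B = (⟨E²⟩ − ⟨E⟩²)/(kT)² = (16018.9 − 10002.4)/34643.3 = 0.1737.

0.1737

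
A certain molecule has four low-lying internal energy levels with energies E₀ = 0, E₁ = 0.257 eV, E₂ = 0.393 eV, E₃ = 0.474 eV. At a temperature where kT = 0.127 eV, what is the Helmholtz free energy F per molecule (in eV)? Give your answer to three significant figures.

Eᵢ/kT = 0, 2.0236, 3.0945, 3.7323.
Z = Σ e^(−Eᵢ/kT) = e^(−0) + e^(−2.0236) + e^(−3.0945) + e^(−3.7323) = 1.0000 + 0.13218 + 0.045298 + 0.023938 = 1.2014.
F = −kT ln Z = −0.127 × ln(1.2014) = −0.127 × 0.18349 = -0.0233 eV.

-0.0233 eV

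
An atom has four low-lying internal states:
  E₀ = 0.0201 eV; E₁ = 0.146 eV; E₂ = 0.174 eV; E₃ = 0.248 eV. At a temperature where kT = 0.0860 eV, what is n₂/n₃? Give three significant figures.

n₂/n₃ = exp[−(E₂−E₃)/kT] = exp(−(-0.074 eV)/(0.0860 eV)) = exp(0.86047) = 2.36.

2.36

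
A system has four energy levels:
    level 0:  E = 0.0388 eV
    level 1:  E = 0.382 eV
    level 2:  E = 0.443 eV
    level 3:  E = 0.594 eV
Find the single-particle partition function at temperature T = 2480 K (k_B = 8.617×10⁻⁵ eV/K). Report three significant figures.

Z = 1.19

k_BT = 8.617×10⁻⁵ × 2480 K = 0.21370 eV.
Eᵢ/kT = 0.18156, 1.7876, 2.0730, 2.7796.
Z = Σ e^(−Eᵢ/kT) = e^(−0.18156) + e^(−1.7876) + e^(−2.0730) + e^(−2.7796) = 0.83397 + 0.16736 + 0.12581 + 0.062063 = 1.1892.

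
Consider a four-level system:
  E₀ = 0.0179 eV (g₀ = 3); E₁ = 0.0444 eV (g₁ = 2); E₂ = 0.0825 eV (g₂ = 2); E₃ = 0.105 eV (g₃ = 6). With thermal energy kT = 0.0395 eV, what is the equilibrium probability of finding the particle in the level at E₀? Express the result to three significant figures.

0.591

Eᵢ/kT = 0.45316, 1.1241, 2.0886, 2.6582.
Z = Σ gᵢe^(−Eᵢ/kT) = 3·e^(−0.45316) + 2·e^(−1.1241) + 2·e^(−2.0886) + 6·e^(−2.6582) = 1.9068 + 0.64989 + 0.24772 + 0.42045 = 3.2249.
P₀ = g₀ e^(−E₀/kT) / Z = 1.9068/3.2249 = 0.591.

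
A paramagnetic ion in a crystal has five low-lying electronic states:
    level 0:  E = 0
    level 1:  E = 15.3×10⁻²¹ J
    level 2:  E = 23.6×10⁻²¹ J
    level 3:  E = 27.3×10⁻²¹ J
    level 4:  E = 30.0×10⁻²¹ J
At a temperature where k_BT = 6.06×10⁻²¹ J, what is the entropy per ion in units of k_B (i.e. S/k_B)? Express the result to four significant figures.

0.4395

Eᵢ/kT = 0, 2.52475, 3.89439, 4.50495, 4.95050.
Z = Σ e^(−Eᵢ/kT) = e^(−0) + e^(−2.52475) + e^(−3.89439) + e^(−4.50495) + e^(−4.95050) = 1.00000 + 0.0800783 + 0.0203558 + 0.0110541 + 0.00707987 = 1.11857.
⟨E⟩ = Σ EᵢPᵢ = 1.98447 ×10⁻²¹ J.
S/k_B = ln Z + ⟨E⟩/kT = ln(1.11857) + 1.98447/6.06 = 0.112051 + 0.327470 = 0.4395.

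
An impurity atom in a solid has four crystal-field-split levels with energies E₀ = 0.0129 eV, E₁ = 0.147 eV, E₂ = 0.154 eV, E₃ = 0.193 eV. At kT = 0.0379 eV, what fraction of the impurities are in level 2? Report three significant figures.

0.0228

Eᵢ/kT = 0.34037, 3.8786, 4.0633, 5.0923.
Z = Σ e^(−Eᵢ/kT) = e^(−0.34037) + e^(−3.8786) + e^(−4.0633) + e^(−5.0923) = 0.71151 + 0.020680 + 0.017192 + 0.0061439 = 0.75553.
P₂ = e^(−E₂/kT) / Z = 0.017192/0.75553 = 0.0228.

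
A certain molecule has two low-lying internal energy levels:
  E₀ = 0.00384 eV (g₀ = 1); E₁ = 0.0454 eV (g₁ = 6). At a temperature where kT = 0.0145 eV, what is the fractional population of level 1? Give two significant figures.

0.25

Eᵢ/kT = 0.2648, 3.131.
Z = Σ gᵢe^(−Eᵢ/kT) = 1·e^(−0.2648) + 6·e^(−3.131) = 0.7674 + 0.2620 = 1.029.
P₁ = g₁ e^(−E₁/kT) / Z = 0.2620/1.029 = 0.25.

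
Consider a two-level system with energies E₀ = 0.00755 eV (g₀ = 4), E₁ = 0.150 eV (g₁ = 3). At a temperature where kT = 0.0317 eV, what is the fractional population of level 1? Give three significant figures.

Eᵢ/kT = 0.23817, 4.7319.
Z = Σ gᵢe^(−Eᵢ/kT) = 4·e^(−0.23817) + 3·e^(−4.7319) = 3.1523 + 0.026429 = 3.1787.
P₁ = g₁ e^(−E₁/kT) / Z = 0.026429/3.1787 = 0.00831.

0.00831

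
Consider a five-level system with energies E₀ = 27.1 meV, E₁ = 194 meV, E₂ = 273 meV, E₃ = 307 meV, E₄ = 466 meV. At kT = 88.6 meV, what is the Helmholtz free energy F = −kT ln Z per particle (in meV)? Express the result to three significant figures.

6.35 meV

Eᵢ/kT = 0.30587, 2.1896, 3.0813, 3.4650, 5.2596.
Z = Σ e^(−Eᵢ/kT) = e^(−0.30587) + e^(−2.1896) + e^(−3.0813) + e^(−3.4650) + e^(−5.2596) = 0.73648 + 0.11196 + 0.045900 + 0.031273 + 0.0051974 = 0.93081.
F = −kT ln Z = −88.6 × ln(0.93081) = −88.6 × -0.071700 = 6.35 meV.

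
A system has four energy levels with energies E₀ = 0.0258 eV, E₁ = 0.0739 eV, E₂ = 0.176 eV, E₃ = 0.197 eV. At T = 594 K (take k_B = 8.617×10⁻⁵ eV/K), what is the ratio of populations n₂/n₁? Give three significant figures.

k_BT = 8.617×10⁻⁵ × 594 K = 0.051185 eV.
n₂/n₁ = exp[−(E₂−E₁)/kT] = exp(−(0.1021 eV)/(0.051185 eV)) = exp(-1.9947) = 0.136.

0.136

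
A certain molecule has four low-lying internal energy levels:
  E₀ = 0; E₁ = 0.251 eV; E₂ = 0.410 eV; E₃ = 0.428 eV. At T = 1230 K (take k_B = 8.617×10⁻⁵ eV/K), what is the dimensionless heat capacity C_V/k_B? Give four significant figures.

k_BT = 8.617×10⁻⁵ × 1230 K = 0.105989 eV.
Eᵢ/kT = 0, 2.36817, 3.86833, 4.03815.
Z = Σ e^(−Eᵢ/kT) = e^(−0) + e^(−2.36817) + e^(−3.86833) + e^(−4.03815) = 1.00000 + 0.0936520 + 0.0208932 + 0.0176301 = 1.13218.
⟨E⟩ = 0.0349932 eV, ⟨E²⟩ = 0.0111660 eV².
C_V/k_B = (⟨E²⟩ − ⟨E⟩²)/(kT)² = (0.0111660 − 0.00122452)/0.0112337 = 0.8850.

0.8850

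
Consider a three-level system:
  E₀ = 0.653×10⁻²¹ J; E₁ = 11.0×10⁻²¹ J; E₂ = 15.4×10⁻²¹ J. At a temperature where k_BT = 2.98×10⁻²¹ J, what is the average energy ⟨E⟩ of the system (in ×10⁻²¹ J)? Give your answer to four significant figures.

1.063 ×10⁻²¹ J

Eᵢ/kT = 0.219128, 3.69128, 5.16779.
Z = Σ e^(−Eᵢ/kT) = e^(−0.219128) + e^(−3.69128) + e^(−5.16779) = 0.803219 + 0.0249401 + 0.00569715 = 0.833856.
⟨E⟩ = Σ Eᵢ e^(−Eᵢ/kT) / Z = (0.653·0.803219 + 11.0·0.0249401 + 15.4·0.00569715) / 0.833856 = 1.063 ×10⁻²¹ J.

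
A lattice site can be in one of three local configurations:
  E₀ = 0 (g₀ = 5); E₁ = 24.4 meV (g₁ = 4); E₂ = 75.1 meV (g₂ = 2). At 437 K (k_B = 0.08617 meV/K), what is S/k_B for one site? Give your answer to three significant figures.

2.25

k_BT = 0.08617 × 437 K = 37.656 meV.
Eᵢ/kT = 0, 0.64797, 1.9944.
Z = Σ gᵢe^(−Eᵢ/kT) = 5·e^(−0) + 4·e^(−0.64797) + 2·e^(−1.9944) = 5.0000 + 2.0924 + 0.27219 = 7.3646.
⟨E⟩ = Σ EᵢPᵢ = 9.7081 meV.
S/k_B = ln Z + ⟨E⟩/kT = ln(7.3646) + 9.7081/37.656 = 1.9967 + 0.25781 = 2.25.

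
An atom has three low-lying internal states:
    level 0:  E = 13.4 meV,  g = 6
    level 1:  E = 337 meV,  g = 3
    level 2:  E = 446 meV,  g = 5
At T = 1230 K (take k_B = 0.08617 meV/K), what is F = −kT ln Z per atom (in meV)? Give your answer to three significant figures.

-180 meV

k_BT = 0.08617 × 1230 K = 105.99 meV.
Eᵢ/kT = 0.12643, 3.1795, 4.2079.
Z = Σ gᵢe^(−Eᵢ/kT) = 6·e^(−0.12643) + 3·e^(−3.1795) + 5·e^(−4.2079) = 5.2874 + 0.12482 + 0.074388 = 5.4866.
F = −kT ln Z = −105.99 × ln(5.4866) = −105.99 × 1.7023 = -180 meV.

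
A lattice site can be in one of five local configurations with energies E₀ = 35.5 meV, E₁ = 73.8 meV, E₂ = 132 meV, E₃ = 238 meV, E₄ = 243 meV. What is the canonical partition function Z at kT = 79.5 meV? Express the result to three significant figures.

Eᵢ/kT = 0.44654, 0.92830, 1.6604, 2.9937, 3.0566.
Z = Σ e^(−Eᵢ/kT) = e^(−0.44654) + e^(−0.92830) + e^(−1.6604) + e^(−2.9937) + e^(−3.0566) = 0.63984 + 0.39523 + 0.19006 + 0.050102 + 0.047047 = 1.3223.

Z = 1.32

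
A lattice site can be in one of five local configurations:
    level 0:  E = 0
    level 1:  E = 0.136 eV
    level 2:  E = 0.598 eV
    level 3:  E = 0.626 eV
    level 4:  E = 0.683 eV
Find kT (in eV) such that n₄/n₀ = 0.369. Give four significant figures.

0.6851 eV

n₄/n₀ = exp[−(E₄−E₀)/kT] = 0.369.
⇒ (E₄−E₀)/kT = ln(1/0.369) = ln(2.71003) = 0.996960.
kT = 0.683 eV / 0.996960 = 0.6851 eV.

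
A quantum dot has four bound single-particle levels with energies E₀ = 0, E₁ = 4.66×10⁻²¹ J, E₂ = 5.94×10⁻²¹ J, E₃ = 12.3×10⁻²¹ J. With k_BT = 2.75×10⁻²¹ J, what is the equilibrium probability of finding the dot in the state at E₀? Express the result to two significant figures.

Eᵢ/kT = 0, 1.695, 2.160, 4.473.
Z = Σ e^(−Eᵢ/kT) = e^(−0) + e^(−1.695) + e^(−2.160) + e^(−4.473) = 1.000 + 0.1836 + 0.1153 + 0.01141 = 1.310.
P₀ = e^(−E₀/kT) / Z = 1.000/1.310 = 0.76.

0.76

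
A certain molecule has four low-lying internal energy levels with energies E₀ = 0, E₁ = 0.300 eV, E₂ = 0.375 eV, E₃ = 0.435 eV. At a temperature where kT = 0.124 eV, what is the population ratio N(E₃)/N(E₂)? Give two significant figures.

0.62

n₃/n₂ = exp[−(E₃−E₂)/kT] = exp(−(0.060 eV)/(0.124 eV)) = exp(-0.4839) = 0.62.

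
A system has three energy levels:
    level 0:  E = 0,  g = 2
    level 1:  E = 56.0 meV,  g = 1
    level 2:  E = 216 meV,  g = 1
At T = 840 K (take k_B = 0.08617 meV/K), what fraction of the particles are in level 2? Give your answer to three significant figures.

k_BT = 0.08617 × 840 K = 72.383 meV.
Eᵢ/kT = 0, 0.77366, 2.9841.
Z = Σ gᵢe^(−Eᵢ/kT) = 2·e^(−0) + 1·e^(−0.77366) + 1·e^(−2.9841) = 2.0000 + 0.46132 + 0.050585 = 2.5119.
P₂ = g₂ e^(−E₂/kT) / Z = 0.050585/2.5119 = 0.0201.

0.0201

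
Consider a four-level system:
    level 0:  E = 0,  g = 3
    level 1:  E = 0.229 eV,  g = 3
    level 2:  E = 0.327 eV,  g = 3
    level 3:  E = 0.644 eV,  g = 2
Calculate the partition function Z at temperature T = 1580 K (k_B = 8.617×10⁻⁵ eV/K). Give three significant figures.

Z = 3.85

k_BT = 8.617×10⁻⁵ × 1580 K = 0.13615 eV.
Eᵢ/kT = 0, 1.6820, 2.4018, 4.7301.
Z = Σ gᵢe^(−Eᵢ/kT) = 3·e^(−0) + 3·e^(−1.6820) + 3·e^(−2.4018) + 2·e^(−4.7301) = 3.0000 + 0.55800 + 0.27166 + 0.017651 = 3.8473.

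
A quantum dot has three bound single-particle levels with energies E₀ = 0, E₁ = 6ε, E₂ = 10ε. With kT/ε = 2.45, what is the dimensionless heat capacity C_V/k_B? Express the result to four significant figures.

0.6599

Eᵢ/kT = 0, 2.44898, 4.08163.
Z = Σ e^(−Eᵢ/kT) = e^(−0) + e^(−2.44898) + e^(−4.08163) = 1.00000 + 0.0863817 + 0.0168799 = 1.10326.
⟨E⟩ = 0.622781 ε, ⟨E²⟩ = 4.34869 ε².
C_V/k_B = (⟨E²⟩ − ⟨E⟩²)/(kT)² = (4.34869 − 0.387856)/6.00250 = 0.6599.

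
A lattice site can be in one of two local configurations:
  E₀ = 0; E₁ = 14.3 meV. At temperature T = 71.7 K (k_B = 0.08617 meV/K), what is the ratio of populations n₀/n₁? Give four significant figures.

k_BT = 0.08617 × 71.7 K = 6.17839 meV.
n₀/n₁ = exp[−(E₀−E₁)/kT] = exp(−(-14.3 meV)/(6.17839 meV)) = exp(2.31452) = 10.12.

10.12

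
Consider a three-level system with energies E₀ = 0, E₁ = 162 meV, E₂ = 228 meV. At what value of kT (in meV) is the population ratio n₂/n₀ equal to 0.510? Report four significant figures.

n₂/n₀ = exp[−(E₂−E₀)/kT] = 0.510.
⇒ (E₂−E₀)/kT = ln(1/0.510) = ln(1.96078) = 0.673342.
kT = 228 meV / 0.673342 = 338.6 meV.

338.6 meV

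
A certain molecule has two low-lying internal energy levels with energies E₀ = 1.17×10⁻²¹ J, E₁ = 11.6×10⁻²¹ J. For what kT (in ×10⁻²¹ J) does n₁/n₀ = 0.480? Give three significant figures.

14.2 ×10⁻²¹ J

n₁/n₀ = exp[−(E₁−E₀)/kT] = 0.480.
⇒ (E₁−E₀)/kT = ln(1/0.480) = ln(2.0833) = 0.73395.
kT = 10.43 ×10⁻²¹ J / 0.73395 = 14.2 ×10⁻²¹ J.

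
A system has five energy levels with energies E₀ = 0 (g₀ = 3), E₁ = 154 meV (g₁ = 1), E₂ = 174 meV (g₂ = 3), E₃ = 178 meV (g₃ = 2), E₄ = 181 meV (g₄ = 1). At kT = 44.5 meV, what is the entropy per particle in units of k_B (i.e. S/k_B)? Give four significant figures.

Eᵢ/kT = 0, 3.46067, 3.91011, 4.00000, 4.06742.
Z = Σ gᵢe^(−Eᵢ/kT) = 3·e^(−0) + 1·e^(−3.46067) + 3·e^(−3.91011) + 2·e^(−4.00000) + 1·e^(−4.06742) = 3.00000 + 0.0314087 + 0.0601149 + 0.0366313 + 0.0171215 = 3.14528.
⟨E⟩ = Σ EᵢPᵢ = 7.92181 meV.
S/k_B = ln Z + ⟨E⟩/kT = ln(3.14528) + 7.92181/44.5 = 1.14590 + 0.178018 = 1.324.

1.324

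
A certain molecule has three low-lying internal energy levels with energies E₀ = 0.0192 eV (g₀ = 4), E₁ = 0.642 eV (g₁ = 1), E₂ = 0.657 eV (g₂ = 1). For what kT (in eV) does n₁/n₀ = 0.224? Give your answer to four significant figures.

n₁/n₀ = (g₁/g₀) exp[−(E₁−E₀)/kT] = 0.224.
⇒ (E₁−E₀)/kT = ln((1/4)/0.224) = ln(1.11607) = 0.109814.
kT = 0.6228 eV / 0.109814 = 5.671 eV.

5.671 eV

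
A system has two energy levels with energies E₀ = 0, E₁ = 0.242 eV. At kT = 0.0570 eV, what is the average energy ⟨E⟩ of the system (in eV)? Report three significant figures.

Eᵢ/kT = 0, 4.2456.
Z = Σ e^(−Eᵢ/kT) = e^(−0) + e^(−4.2456) = 1.0000 + 0.014327 = 1.0143.
⟨E⟩ = Σ Eᵢ e^(−Eᵢ/kT) / Z = (0·1.0000 + 0.242·0.014327) / 1.0143 = 0.00342 eV.

0.00342 eV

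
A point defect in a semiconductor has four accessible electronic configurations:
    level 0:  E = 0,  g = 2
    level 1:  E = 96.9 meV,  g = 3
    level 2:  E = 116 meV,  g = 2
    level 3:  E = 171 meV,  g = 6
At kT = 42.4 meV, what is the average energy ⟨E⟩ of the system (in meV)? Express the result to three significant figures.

Eᵢ/kT = 0, 2.2854, 2.7358, 4.0330.
Z = Σ gᵢe^(−Eᵢ/kT) = 2·e^(−0) + 3·e^(−2.2854) + 2·e^(−2.7358) + 6·e^(−4.0330) = 2.0000 + 0.30520 + 0.12968 + 0.10633 = 2.5412.
⟨E⟩ = Σ Eᵢ gᵢe^(−Eᵢ/kT) / Z = (0·2.0000 + 96.9·0.30520 + 116·0.12968 + 171·0.10633) / 2.5412 = 24.7 meV.

24.7 meV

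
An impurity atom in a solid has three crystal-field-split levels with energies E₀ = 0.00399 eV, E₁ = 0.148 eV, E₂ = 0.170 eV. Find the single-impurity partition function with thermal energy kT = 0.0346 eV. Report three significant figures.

Z = 0.912

Eᵢ/kT = 0.11532, 4.2775, 4.9133.
Z = Σ e^(−Eᵢ/kT) = e^(−0.11532) + e^(−4.2775) + e^(−4.9133) = 0.89108 + 0.013877 + 0.0073482 = 0.91231.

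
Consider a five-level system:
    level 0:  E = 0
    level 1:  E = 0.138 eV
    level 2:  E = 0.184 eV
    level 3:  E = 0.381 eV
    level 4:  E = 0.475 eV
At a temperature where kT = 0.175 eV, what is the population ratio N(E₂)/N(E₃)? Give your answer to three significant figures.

3.08

n₂/n₃ = exp[−(E₂−E₃)/kT] = exp(−(-0.197 eV)/(0.175 eV)) = exp(1.1257) = 3.08.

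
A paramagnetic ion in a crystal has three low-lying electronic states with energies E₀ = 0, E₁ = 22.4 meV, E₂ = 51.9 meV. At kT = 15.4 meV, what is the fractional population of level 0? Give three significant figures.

0.789

Eᵢ/kT = 0, 1.4545, 3.3701.
Z = Σ e^(−Eᵢ/kT) = e^(−0) + e^(−1.4545) + e^(−3.3701) = 1.0000 + 0.23352 + 0.034386 = 1.2679.
P₀ = e^(−E₀/kT) / Z = 1.0000/1.2679 = 0.789.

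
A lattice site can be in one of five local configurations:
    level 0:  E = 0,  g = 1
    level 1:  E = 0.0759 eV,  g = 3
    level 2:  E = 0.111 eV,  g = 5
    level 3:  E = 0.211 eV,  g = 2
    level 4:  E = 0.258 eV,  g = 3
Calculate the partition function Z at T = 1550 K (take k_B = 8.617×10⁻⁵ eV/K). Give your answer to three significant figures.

k_BT = 8.617×10⁻⁵ × 1550 K = 0.13356 eV.
Eᵢ/kT = 0, 0.56828, 0.83109, 1.5798, 1.9317.
Z = Σ gᵢe^(−Eᵢ/kT) = 1·e^(−0) + 3·e^(−0.56828) + 5·e^(−0.83109) + 2·e^(−1.5798) + 3·e^(−1.9317) = 1.0000 + 1.6995 + 2.1779 + 0.41203 + 0.43470 = 5.7241.

Z = 5.72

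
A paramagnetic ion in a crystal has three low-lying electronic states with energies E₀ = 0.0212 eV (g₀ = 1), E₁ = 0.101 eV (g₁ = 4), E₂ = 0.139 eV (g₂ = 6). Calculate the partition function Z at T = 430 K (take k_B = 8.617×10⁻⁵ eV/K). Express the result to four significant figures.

k_BT = 8.617×10⁻⁵ × 430 K = 0.0370531 eV.
Eᵢ/kT = 0.572152, 2.72582, 3.75137.
Z = Σ gᵢe^(−Eᵢ/kT) = 1·e^(−0.572152) + 4·e^(−2.72582) + 6·e^(−3.75137) = 0.564310 + 0.261970 + 0.140913 = 0.967193.

Z = 0.9672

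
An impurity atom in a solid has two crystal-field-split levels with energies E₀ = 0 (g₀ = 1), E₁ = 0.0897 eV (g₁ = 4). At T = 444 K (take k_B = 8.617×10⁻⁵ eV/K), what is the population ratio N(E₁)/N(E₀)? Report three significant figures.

k_BT = 8.617×10⁻⁵ × 444 K = 0.038259 eV.
n₁/n₀ = (g₁/g₀) exp[−(E₁−E₀)/kT] = (4/1) × exp(−(0.0897 eV)/(0.038259 eV)) = (4/1) × exp(-2.3445) = 0.384.

0.384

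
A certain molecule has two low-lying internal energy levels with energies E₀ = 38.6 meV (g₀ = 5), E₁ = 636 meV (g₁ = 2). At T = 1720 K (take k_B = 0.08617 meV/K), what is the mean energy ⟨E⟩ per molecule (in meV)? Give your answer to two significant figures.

k_BT = 0.08617 × 1720 K = 148.2 meV.
Eᵢ/kT = 0.2605, 4.291.
Z = Σ gᵢe^(−Eᵢ/kT) = 5·e^(−0.2605) + 2·e^(−4.291) = 3.853 + 0.02738 = 3.880.
⟨E⟩ = Σ Eᵢ gᵢe^(−Eᵢ/kT) / Z = (38.6·3.853 + 636·0.02738) / 3.880 = 43 meV.

43 meV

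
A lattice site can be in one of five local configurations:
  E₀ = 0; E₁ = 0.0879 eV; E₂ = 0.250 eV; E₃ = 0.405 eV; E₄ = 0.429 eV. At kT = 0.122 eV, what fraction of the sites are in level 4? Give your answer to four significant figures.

Eᵢ/kT = 0, 0.720492, 2.04918, 3.31967, 3.51639.
Z = Σ e^(−Eᵢ/kT) = e^(−0) + e^(−0.720492) + e^(−2.04918) + e^(−3.31967) + e^(−3.51639) = 1.00000 + 0.486513 + 0.128841 + 0.0361648 + 0.0297065 = 1.68123.
P₄ = e^(−E₄/kT) / Z = 0.0297065/1.68123 = 0.01767.

0.01767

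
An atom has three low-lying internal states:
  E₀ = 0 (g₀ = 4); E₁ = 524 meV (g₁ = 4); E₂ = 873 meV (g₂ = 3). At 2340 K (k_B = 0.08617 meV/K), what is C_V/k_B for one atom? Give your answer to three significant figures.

0.587

k_BT = 0.08617 × 2340 K = 201.64 meV.
Eᵢ/kT = 0, 2.5987, 4.3295.
Z = Σ gᵢe^(−Eᵢ/kT) = 4·e^(−0) + 4·e^(−2.5987) + 3·e^(−4.3295) = 4.0000 + 0.29748 + 0.039522 = 4.3370.
⟨E⟩ = 43.897 meV, ⟨E²⟩ = 25779 meV².
C_V/k_B = (⟨E²⟩ − ⟨E⟩²)/(kT)² = (25779 − 1926.9)/40659 = 0.587.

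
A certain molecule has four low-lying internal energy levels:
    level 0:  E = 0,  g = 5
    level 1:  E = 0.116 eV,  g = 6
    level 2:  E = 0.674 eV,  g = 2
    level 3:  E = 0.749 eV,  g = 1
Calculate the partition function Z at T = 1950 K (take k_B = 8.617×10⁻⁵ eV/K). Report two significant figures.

Z = 8.1

k_BT = 8.617×10⁻⁵ × 1950 K = 0.1680 eV.
Eᵢ/kT = 0, 0.6905, 4.012, 4.458.
Z = Σ gᵢe^(−Eᵢ/kT) = 5·e^(−0) + 6·e^(−0.6905) + 2·e^(−4.012) + 1·e^(−4.458) = 5.000 + 3.008 + 0.03619 + 0.01159 = 8.056.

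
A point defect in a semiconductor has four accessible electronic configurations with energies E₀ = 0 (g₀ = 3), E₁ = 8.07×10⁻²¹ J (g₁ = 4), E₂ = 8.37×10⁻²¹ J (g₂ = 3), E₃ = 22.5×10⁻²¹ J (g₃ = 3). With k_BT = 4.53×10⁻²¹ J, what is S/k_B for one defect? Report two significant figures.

Eᵢ/kT = 0, 1.781, 1.848, 4.967.
Z = Σ gᵢe^(−Eᵢ/kT) = 3·e^(−0) + 4·e^(−1.781) + 3·e^(−1.848) + 3·e^(−4.967) = 3.000 + 0.6739 + 0.4727 + 0.02089 = 4.167.
⟨E⟩ = Σ EᵢPᵢ = 2.367 ×10⁻²¹ J.
S/k_B = ln Z + ⟨E⟩/kT = ln(4.167) + 2.367/4.53 = 1.427 + 0.5225 = 1.9.

1.9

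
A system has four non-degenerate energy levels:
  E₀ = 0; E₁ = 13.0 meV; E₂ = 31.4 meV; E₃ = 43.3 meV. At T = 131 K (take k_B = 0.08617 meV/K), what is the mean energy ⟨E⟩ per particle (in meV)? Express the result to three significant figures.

k_BT = 0.08617 × 131 K = 11.288 meV.
Eᵢ/kT = 0, 1.1517, 2.7817, 3.8359.
Z = Σ e^(−Eᵢ/kT) = e^(−0) + e^(−1.1517) + e^(−2.7817) + e^(−3.8359) = 1.0000 + 0.31610 + 0.061933 + 0.021582 = 1.3996.
⟨E⟩ = Σ Eᵢ e^(−Eᵢ/kT) / Z = (0·1.0000 + 13.0·0.31610 + 31.4·0.061933 + 43.3·0.021582) / 1.3996 = 4.99 meV.

4.99 meV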